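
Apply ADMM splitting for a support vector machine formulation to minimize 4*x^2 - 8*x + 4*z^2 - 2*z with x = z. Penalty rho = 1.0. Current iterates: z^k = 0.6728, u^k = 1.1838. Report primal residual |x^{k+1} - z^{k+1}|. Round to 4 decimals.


ADMM iteration with rho = 1.0, z^k = 0.6728, u^k = 1.1838
Step 1: x-update.
Minimize 4*x^2 - 8*x + (1.0/2)*(x - 0.6728 + 1.1838)^2
FOC: (2*4 + 1.0)*x = 8 + 1.0*(0.6728 - 1.1838)
x^{k+1} = 0.8321
Step 2: z-update.
Minimize 4*z^2 - 2*z + (1.0/2)*(0.8321 - z + 1.1838)^2
FOC: (2*4 + 1.0)*z = 2 + 1.0*(0.8321 + 1.1838)
z^{k+1} = 0.4462
Step 3: u-update.
u^{k+1} = 1.1838 + 0.8321 - 0.4462 = 1.5697
Step 4: Primal residual = |0.8321 - 0.4462| = 0.3859


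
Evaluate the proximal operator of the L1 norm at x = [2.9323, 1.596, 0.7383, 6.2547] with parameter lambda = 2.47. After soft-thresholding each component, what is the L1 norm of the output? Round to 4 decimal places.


Soft-thresholding with lambda = 2.47:
prox(2.9323) = sign(2.9323)*max(|2.9323| - 2.47, 0) = 0.4623
prox(1.596) = sign(1.596)*max(|1.596| - 2.47, 0) = 0.0
prox(0.7383) = sign(0.7383)*max(|0.7383| - 2.47, 0) = 0.0
prox(6.2547) = sign(6.2547)*max(|6.2547| - 2.47, 0) = 3.7847
prox(x) = [0.4623, 0.0, 0.0, 3.7847]
||prox(x)||_1 = 0.4623 + 0.0 + 0.0 + 3.7847 = 4.247


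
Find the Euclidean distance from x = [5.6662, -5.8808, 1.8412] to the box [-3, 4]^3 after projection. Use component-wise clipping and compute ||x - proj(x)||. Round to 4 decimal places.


Project each component onto [-3, 4].
clip(5.6662) = 4.0, clip(-5.8808) = -3.0, clip(1.8412) = 1.8412
Projection = [4.0, -3.0, 1.8412]
Squared diffs: [2.7762, 8.299, 0.0]
Distance = sqrt(11.0752) = 3.3279


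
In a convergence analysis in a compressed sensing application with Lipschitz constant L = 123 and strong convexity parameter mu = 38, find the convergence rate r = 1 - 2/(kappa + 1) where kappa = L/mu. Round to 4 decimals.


Step 1: Compute the condition number.
kappa = L/mu = 123/38 = 3.2368
Step 2: Compute the convergence rate.
r = 1 - 2/(kappa + 1) = 1 - 2*mu/(L + mu) = (L - mu)/(L + mu) = 85/161 = 0.528


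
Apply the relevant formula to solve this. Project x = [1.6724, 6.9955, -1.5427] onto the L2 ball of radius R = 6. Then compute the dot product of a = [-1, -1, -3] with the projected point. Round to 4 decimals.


Step 1: Compute ||x|| (intermediates to 6 decimals).
||x|| = sqrt(1.6724^2 + 6.9955^2 + (-1.5427)^2) = 7.356213
Step 2: Project.
Since ||x|| > R, scale = R/||x|| = 6/7.356213 = 0.815637, proj(x) = scale * x
proj(x) = [1.364071, 5.705789, -1.258283]
Step 3: Dot product.
a^T * proj(x) = -1*1.364071 - 1*5.705789 - 3*(-1.258283) = -3.295


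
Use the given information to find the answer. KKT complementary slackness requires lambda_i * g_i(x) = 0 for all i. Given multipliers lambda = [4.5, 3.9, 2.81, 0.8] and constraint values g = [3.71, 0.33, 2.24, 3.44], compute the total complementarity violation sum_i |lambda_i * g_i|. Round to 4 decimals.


KKT complementary slackness check:
lambda_1 * g_1 = 4.5 * 3.71 = 16.695
lambda_2 * g_2 = 3.9 * 0.33 = 1.287
lambda_3 * g_3 = 2.81 * 2.24 = 6.2944
lambda_4 * g_4 = 0.8 * 3.44 = 2.752
Total violation = 16.695 + 1.287 + 6.2944 + 2.752 = 27.0284


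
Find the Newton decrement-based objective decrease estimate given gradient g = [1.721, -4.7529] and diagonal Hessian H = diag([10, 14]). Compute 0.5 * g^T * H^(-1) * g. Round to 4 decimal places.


Step 1: H is diagonal, so H^(-1) * g = [0.1721, -0.3395].
Step 2: g^T H^(-1) g = sum_i g_i^2 / H_ii
  = (1.721)^2/10 + (-4.7529)^2/14
  = 0.2962 + 1.6136 = 1.9098
Step 3: Objective decrease = 0.5 * g^T H^(-1) g = 0.9549


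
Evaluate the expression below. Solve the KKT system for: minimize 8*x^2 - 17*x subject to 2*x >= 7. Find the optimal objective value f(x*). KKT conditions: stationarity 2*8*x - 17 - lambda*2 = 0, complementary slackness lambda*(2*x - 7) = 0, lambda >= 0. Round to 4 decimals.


Step 1: Try lambda = 0 (constraint inactive).
x_unc = 17/(2*8) = 1.0625
Check: 2*1.0625 = 2.125 < 7 -- violated!
Step 2: Constraint must be active: 2*x = 7
x* = 7/2 = 3.5
lambda = (2*8*3.5 - 17)/2 = 19.5
Step 3: Compute optimal value.
f(x*) = 8*3.5^2 - 17*3.5 = 38.5


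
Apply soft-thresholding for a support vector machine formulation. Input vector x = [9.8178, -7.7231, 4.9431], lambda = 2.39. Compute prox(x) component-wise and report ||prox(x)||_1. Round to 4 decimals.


Soft-thresholding with lambda = 2.39:
prox(9.8178) = sign(9.8178)*max(|9.8178| - 2.39, 0) = 7.4278
prox(-7.7231) = sign(-7.7231)*max(|-7.7231| - 2.39, 0) = -5.3331
prox(4.9431) = sign(4.9431)*max(|4.9431| - 2.39, 0) = 2.5531
prox(x) = [7.4278, -5.3331, 2.5531]
||prox(x)||_1 = 7.4278 + 5.3331 + 2.5531 = 15.314


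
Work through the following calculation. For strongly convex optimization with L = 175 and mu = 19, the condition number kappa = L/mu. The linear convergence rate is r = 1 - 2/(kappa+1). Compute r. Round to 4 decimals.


Step 1: Compute the condition number.
kappa = L/mu = 175/19 = 9.2105
Step 2: Compute the convergence rate.
r = 1 - 2/(kappa + 1) = 1 - 2*mu/(L + mu) = (L - mu)/(L + mu) = 156/194 = 0.8041


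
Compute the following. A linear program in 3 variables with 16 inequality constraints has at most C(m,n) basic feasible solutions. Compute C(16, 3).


Each vertex corresponds to some choice of n active constraints out of m, so the number of vertices is at most C(m, n) = m! / (n!(m-n)!).
m = 16, n = 3
Numerator: 16 * 15 * 14
Denominator: 3! = 6
C(16, 3) = 560


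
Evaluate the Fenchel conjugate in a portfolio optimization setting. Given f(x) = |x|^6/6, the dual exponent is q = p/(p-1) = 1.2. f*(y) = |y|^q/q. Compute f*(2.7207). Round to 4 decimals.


The conjugate exponent q satisfies 1/p + 1/q = 1.
p = 6, so q = 6/(6 - 1) = 1.2
|y|^q = 2.7207^1.2 = 3.3237
f*(2.7207) = 3.3237 / 1.2 = 2.7697


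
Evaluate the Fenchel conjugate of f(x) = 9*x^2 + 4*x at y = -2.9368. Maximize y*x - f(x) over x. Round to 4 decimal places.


f*(y) = sup_x {y*x - a*x^2 - b*x} = sup_x {(y-b)*x - a*x^2}
FOC: (y - b) - 2a*x = 0 => x* = (y - b)/(2a)
x* = (-2.9368 - 4)/(2*9) = -0.3854
f*(-2.9368) = (y-b)^2/(4a) = (-2.9368 - 4)^2/(4*9)
= 48.1192/36 = 1.3366


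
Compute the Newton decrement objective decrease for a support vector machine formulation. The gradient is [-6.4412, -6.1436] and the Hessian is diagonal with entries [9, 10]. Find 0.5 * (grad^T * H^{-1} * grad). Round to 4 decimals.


Step 1: H is diagonal, so H^(-1) * g = [-0.7157, -0.6144].
Step 2: g^T H^(-1) g = sum_i g_i^2 / H_ii
  = (-6.4412)^2/9 + (-6.1436)^2/10
  = 4.6099 + 3.7744 = 8.3843
Step 3: Objective decrease = 0.5 * g^T H^(-1) g = 4.1921


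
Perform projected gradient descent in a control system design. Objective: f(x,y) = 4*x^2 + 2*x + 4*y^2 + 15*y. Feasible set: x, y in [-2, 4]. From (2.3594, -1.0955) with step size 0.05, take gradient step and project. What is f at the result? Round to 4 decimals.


Step 1: Compute gradient at (2.3594, -1.0955).
grad_x = 2*4*2.3594 + 2 = 20.8752
grad_y = 2*4*-1.0955 + 15 = 6.236
Step 2: Gradient step.
x_raw = 2.3594 - 0.05*20.8752 = 1.3156
y_raw = -1.0955 - 0.05*6.236 = -1.4073
Step 3: Project onto [-2, 4].
x_proj = clip(1.3156) = 1.3156
y_proj = clip(-1.4073) = -1.4073
Step 4: Evaluate f.
f(1.3156, -1.4073) = -3.6326


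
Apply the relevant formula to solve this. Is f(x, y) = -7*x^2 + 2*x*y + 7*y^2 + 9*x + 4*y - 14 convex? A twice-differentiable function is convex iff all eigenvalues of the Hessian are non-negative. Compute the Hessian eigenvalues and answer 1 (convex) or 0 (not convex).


The Hessian of f(x,y) = -7*x^2 + 2*x*y + 7*y^2 + 9*x + 4*y - 14 is:
H = [[-14, 2], [2, 14]]
Trace = -14 + 14 = 0
Determinant = -14*14 - (2)^2 = -200
Discriminant = (0)^2 - 4*-200 = 800.0
Eigenvalues: lambda_1 = -14.1421, lambda_2 = 14.1421
The function is not convex.

0


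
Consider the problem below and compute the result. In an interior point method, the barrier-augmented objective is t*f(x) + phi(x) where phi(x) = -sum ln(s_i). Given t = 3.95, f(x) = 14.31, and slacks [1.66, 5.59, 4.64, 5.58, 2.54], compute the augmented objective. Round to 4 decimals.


Step 1: Compute log-barrier.
ln values: [0.5068, 1.721, 1.5347, 1.7192, 0.9322]
phi = -(0.5068 + 1.721 + 1.5347 + 1.7192 + 0.9322) = -6.4139
Step 2: Compute augmented objective.
t*f(x) = 3.95*14.31 = 56.5245
Total = 56.5245 - 6.4139 = 50.1106


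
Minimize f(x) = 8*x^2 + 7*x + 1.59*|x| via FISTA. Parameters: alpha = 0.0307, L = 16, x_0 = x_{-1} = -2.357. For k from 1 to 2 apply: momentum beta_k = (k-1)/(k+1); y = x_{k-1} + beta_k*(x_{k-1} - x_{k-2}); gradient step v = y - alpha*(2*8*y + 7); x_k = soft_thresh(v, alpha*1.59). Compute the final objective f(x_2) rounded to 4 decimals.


FISTA on f(x) = 8*x^2 + 7*x + 1.59*|x|
L = 16, alpha = 0.0307
Iteration 1: beta = 0.0, y = -2.357 + 0.0*(-2.357 + 2.357) = -2.357
  grad(y) = -30.712, v = y - alpha*grad = -1.4141
  prox(v) = soft_thresh(-1.4141, 0.0488) = -1.3653
Iteration 2: beta = 0.3333, y = -1.3653 + 0.3333*(-1.3653 + 2.357) = -1.0348
  grad(y) = -9.5563, v = y - alpha*grad = -0.7414
  prox(v) = soft_thresh(-0.7414, 0.0488) = -0.6926
f(x_2) = 8*(-0.6926)^2 + 7*(-0.6926) + 1.59*|-0.6926| = 0.0905


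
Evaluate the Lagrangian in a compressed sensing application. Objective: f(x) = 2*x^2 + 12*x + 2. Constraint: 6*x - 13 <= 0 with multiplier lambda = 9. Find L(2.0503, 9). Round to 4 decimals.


Step 1: Evaluate f(x).
f(2.0503) = 2*2.0503^2 + 12*2.0503 + 2 = 35.0111
Step 2: Evaluate g(x).
g(2.0503) = 6*2.0503 - 13 = -0.6982
Step 3: Compute Lagrangian.
L = 35.0111 + 9*-0.6982 = 28.7273


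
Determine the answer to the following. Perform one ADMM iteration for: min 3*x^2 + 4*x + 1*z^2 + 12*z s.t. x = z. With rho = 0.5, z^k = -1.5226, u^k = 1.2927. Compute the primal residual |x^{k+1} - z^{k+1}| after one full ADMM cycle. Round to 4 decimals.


ADMM iteration with rho = 0.5, z^k = -1.5226, u^k = 1.2927
Step 1: x-update.
Minimize 3*x^2 + 4*x + (0.5/2)*(x + 1.5226 + 1.2927)^2
FOC: (2*3 + 0.5)*x = -4 + 0.5*(-1.5226 - 1.2927)
x^{k+1} = -0.8319
Step 2: z-update.
Minimize 1*z^2 + 12*z + (0.5/2)*(-0.8319 - z + 1.2927)^2
FOC: (2*1 + 0.5)*z = -12 + 0.5*(-0.8319 + 1.2927)
z^{k+1} = -4.7078
Step 3: u-update.
u^{k+1} = 1.2927 - 0.8319 + 4.7078 = 5.1686
Step 4: Primal residual = |-0.8319 + 4.7078| = 3.8759


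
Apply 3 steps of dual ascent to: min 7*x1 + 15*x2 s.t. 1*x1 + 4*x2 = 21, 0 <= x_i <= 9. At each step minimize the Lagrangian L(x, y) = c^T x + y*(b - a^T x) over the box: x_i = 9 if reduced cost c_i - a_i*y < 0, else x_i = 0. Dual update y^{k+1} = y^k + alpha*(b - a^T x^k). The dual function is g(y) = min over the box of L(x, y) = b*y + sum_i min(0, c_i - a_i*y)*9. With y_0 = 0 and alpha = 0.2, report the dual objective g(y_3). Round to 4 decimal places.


Dual ascent for LP: min 7*x1 + 15*x2, 1*x1 + 4*x2 = 21, 0 <= x_i <= 9
Step 1: y^k = 0.0, reduced costs: (7.0, 15.0)
  x^k = (0.0, 0.0), subgradient = b - a^T x = 21.0
  y^{k+1} = 0.0 + 0.2*21.0 = 4.2
Step 2: y^k = 4.2, reduced costs: (2.8, -1.8)
  x^k = (0.0, 9.0), subgradient = b - a^T x = -15.0
  y^{k+1} = 4.2 + 0.2*-15.0 = 1.2
Step 3: y^k = 1.2, reduced costs: (5.8, 10.2)
  x^k = (0.0, 0.0), subgradient = b - a^T x = 21.0
  y^{k+1} = 1.2 + 0.2*21.0 = 5.4
Dual objective at y_3 = 5.4: reduced costs (1.6, -6.6), box minimizer x = (0.0, 9.0)
g(y_3) = b*y + (c1 - a1*y)*x1 + (c2 - a2*y)*x2 = 21*5.4 + 1.6*0.0 + (-6.6)*9.0 = 113.4 + 0.0 - 59.4 = 54.0


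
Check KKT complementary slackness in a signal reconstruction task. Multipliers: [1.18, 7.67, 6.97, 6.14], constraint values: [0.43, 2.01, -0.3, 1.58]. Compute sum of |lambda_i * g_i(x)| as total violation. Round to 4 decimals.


KKT complementary slackness check:
lambda_1 * g_1 = 1.18 * 0.43 = 0.5074
lambda_2 * g_2 = 7.67 * 2.01 = 15.4167
lambda_3 * g_3 = 6.97 * -0.3 = -2.091
lambda_4 * g_4 = 6.14 * 1.58 = 9.7012
Total violation = 0.5074 + 15.4167 + 2.091 + 9.7012 = 27.7163


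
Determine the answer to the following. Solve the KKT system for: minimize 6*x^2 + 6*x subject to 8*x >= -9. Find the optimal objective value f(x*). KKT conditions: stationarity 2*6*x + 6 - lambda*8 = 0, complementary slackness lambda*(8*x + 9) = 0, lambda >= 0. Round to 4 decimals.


Step 1: Try lambda = 0 (constraint inactive).
Stationarity: 2*6*x + 6 = 0
x* = -6/(2*6) = -0.5
Check constraint: 8*-0.5 = -4.0 >= -9 -- satisfied.
Step 2: Compute optimal value.
f(x*) = 6*(-0.5)^2 + 6*(-0.5) = -1.5


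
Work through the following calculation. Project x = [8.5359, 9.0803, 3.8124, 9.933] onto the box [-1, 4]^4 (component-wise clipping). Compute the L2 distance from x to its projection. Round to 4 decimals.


Project each component onto [-1, 4].
clip(8.5359) = 4.0, clip(9.0803) = 4.0, clip(3.8124) = 3.8124, clip(9.933) = 4.0
Projection = [4.0, 4.0, 3.8124, 4.0]
Squared diffs: [20.5744, 25.8094, 0.0, 35.2005]
Distance = sqrt(81.5843) = 9.0324


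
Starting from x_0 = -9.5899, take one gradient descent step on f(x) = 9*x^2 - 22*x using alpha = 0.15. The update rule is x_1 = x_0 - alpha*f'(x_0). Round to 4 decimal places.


We compute the gradient at x_0 and apply the update.
f'(x) = 18*x - 22
f'(-9.5899) = 18*-9.5899 - 22 = -194.6182
x_1 = -9.5899 - 0.15*-194.6182 = 19.6028


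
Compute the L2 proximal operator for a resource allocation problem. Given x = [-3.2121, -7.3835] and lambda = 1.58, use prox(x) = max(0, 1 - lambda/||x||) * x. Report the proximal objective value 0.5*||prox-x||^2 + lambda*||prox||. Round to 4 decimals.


Step 1: Compute ||x||.
||x|| = 8.0519
Step 2: Compute scaling factor.
scale = max(0, 1 - 1.58/8.0519) = 0.8038
Step 3: prox(x) = [-2.5818, -5.9347]
||prox(x)|| = 6.4719
Step 4: Proximal objective.
0.5*||prox-x||^2 = 1.2482
lambda*||prox|| = 10.2256
Total = 11.4739


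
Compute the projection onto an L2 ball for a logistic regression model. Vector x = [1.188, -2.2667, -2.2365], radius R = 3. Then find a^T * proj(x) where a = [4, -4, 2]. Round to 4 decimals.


Step 1: Compute ||x|| (intermediates to 6 decimals).
||x|| = sqrt(1.188^2 + (-2.2667)^2 + (-2.2365)^2) = 3.398706
Step 2: Project.
Since ||x|| > R, scale = R/||x|| = 3/3.398706 = 0.882689, proj(x) = scale * x
proj(x) = [1.048635, -2.000791, -1.974134]
Step 3: Dot product.
a^T * proj(x) = 4*1.048635 - 4*(-2.000791) + 2*(-1.974134) = 8.2494


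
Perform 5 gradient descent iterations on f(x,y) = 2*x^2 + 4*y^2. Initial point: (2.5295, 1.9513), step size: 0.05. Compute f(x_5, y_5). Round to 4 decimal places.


Gradient descent on f(x,y) = 2*x^2 + 4*y^2.
Starting point: (2.5295, 1.9513), alpha = 0.05
Step 1: grad_x = 2*2*2.5295 = 10.118, grad_y = 2*4*1.9513 = 15.6104
  x_1 = 2.5295 - 0.05*10.118 = 2.0236
  y_1 = 1.9513 - 0.05*15.6104 = 1.1708
Step 2: grad_x = 2*2*2.0236 = 8.0944, grad_y = 2*4*1.1708 = 9.3662
  x_2 = 2.0236 - 0.05*8.0944 = 1.6189
  y_2 = 1.1708 - 0.05*9.3662 = 0.7025
Step 3: grad_x = 2*2*1.6189 = 6.4755, grad_y = 2*4*0.7025 = 5.6197
  x_3 = 1.6189 - 0.05*6.4755 = 1.2951
  y_3 = 0.7025 - 0.05*5.6197 = 0.4215
Step 4: grad_x = 2*2*1.2951 = 5.1804, grad_y = 2*4*0.4215 = 3.3718
  x_4 = 1.2951 - 0.05*5.1804 = 1.0361
  y_4 = 0.4215 - 0.05*3.3718 = 0.2529
Step 5: grad_x = 2*2*1.0361 = 4.1443, grad_y = 2*4*0.2529 = 2.0231
  x_5 = 1.0361 - 0.05*4.1443 = 0.8289
  y_5 = 0.2529 - 0.05*2.0231 = 0.1517
f(0.8289, 0.1517) = 2*0.8289^2 + 4*0.1517^2 = 1.4661


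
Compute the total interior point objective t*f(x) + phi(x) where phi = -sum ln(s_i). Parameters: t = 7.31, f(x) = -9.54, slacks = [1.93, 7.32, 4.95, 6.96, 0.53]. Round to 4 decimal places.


Step 1: Compute log-barrier.
ln values: [0.6575, 1.9906, 1.5994, 1.9402, -0.6349]
phi = -(0.6575 + 1.9906 + 1.5994 + 1.9402 - 0.6349) = -5.5528
Step 2: Compute augmented objective.
t*f(x) = 7.31*-9.54 = -69.7374
Total = -69.7374 - 5.5528 = -75.2902


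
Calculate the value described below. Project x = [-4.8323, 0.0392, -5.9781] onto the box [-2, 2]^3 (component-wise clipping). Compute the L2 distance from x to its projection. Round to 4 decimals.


Project each component onto [-2, 2].
clip(-4.8323) = -2.0, clip(0.0392) = 0.0392, clip(-5.9781) = -2.0
Projection = [-2.0, 0.0392, -2.0]
Squared diffs: [8.0219, 0.0, 15.8253]
Distance = sqrt(23.8472) = 4.8834


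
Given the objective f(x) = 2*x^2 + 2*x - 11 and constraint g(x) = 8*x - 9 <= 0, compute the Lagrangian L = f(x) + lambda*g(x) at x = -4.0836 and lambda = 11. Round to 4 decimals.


Step 1: Evaluate f(x).
f(-4.0836) = 2*(-4.0836)^2 + 2*(-4.0836) - 11 = 14.1844
Step 2: Evaluate g(x).
g(-4.0836) = 8*-4.0836 - 9 = -41.6688
Step 3: Compute Lagrangian.
L = 14.1844 + 11*-41.6688 = -444.1724


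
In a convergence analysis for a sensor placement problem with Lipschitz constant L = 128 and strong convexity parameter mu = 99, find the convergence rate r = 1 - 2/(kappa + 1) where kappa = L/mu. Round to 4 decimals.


Step 1: Compute the condition number.
kappa = L/mu = 128/99 = 1.2929
Step 2: Compute the convergence rate.
r = 1 - 2/(kappa + 1) = 1 - 2*mu/(L + mu) = (L - mu)/(L + mu) = 29/227 = 0.1278


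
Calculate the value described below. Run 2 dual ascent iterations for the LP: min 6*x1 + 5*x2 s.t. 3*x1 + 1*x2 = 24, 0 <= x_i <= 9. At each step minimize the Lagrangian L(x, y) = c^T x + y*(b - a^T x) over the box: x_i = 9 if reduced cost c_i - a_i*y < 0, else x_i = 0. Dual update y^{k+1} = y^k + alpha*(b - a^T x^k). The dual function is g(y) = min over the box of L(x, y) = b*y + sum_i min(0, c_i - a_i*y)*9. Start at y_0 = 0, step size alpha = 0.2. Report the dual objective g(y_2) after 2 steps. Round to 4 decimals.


Dual ascent for LP: min 6*x1 + 5*x2, 3*x1 + 1*x2 = 24, 0 <= x_i <= 9
Step 1: y^k = 0.0, reduced costs: (6.0, 5.0)
  x^k = (0.0, 0.0), subgradient = b - a^T x = 24.0
  y^{k+1} = 0.0 + 0.2*24.0 = 4.8
Step 2: y^k = 4.8, reduced costs: (-8.4, 0.2)
  x^k = (9.0, 0.0), subgradient = b - a^T x = -3.0
  y^{k+1} = 4.8 + 0.2*-3.0 = 4.2
Dual objective at y_2 = 4.2: reduced costs (-6.6, 0.8), box minimizer x = (9.0, 0.0)
g(y_2) = b*y + (c1 - a1*y)*x1 + (c2 - a2*y)*x2 = 24*4.2 + (-6.6)*9.0 + 0.8*0.0 = 100.8 - 59.4 + 0.0 = 41.4


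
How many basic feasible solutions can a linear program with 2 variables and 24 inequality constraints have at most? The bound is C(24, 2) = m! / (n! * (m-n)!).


Each vertex corresponds to some choice of n active constraints out of m, so the number of vertices is at most C(m, n) = m! / (n!(m-n)!).
m = 24, n = 2
Numerator: 24 * 23
Denominator: 2! = 2
C(24, 2) = 276


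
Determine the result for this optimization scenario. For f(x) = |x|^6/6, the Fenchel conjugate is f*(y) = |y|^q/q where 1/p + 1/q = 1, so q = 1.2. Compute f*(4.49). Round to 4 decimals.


The conjugate exponent q satisfies 1/p + 1/q = 1.
p = 6, so q = 6/(6 - 1) = 1.2
|y|^q = 4.49^1.2 = 6.0631
f*(4.49) = 6.0631 / 1.2 = 5.0526


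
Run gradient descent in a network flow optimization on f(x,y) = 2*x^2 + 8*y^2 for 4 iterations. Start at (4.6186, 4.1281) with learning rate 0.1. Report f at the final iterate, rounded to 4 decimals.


Gradient descent on f(x,y) = 2*x^2 + 8*y^2.
Starting point: (4.6186, 4.1281), alpha = 0.1
Step 1: grad_x = 2*2*4.6186 = 18.4744, grad_y = 2*8*4.1281 = 66.0496
  x_1 = 4.6186 - 0.1*18.4744 = 2.7712
  y_1 = 4.1281 - 0.1*66.0496 = -2.4769
Step 2: grad_x = 2*2*2.7712 = 11.0846, grad_y = 2*8*-2.4769 = -39.6298
  x_2 = 2.7712 - 0.1*11.0846 = 1.6627
  y_2 = -2.4769 - 0.1*-39.6298 = 1.4861
Step 3: grad_x = 2*2*1.6627 = 6.6508, grad_y = 2*8*1.4861 = 23.7779
  x_3 = 1.6627 - 0.1*6.6508 = 0.9976
  y_3 = 1.4861 - 0.1*23.7779 = -0.8917
Step 4: grad_x = 2*2*0.9976 = 3.9905, grad_y = 2*8*-0.8917 = -14.2667
  x_4 = 0.9976 - 0.1*3.9905 = 0.5986
  y_4 = -0.8917 - 0.1*-14.2667 = 0.535
f(0.5986, 0.535) = 2*0.5986^2 + 8*0.535^2 = 3.0064


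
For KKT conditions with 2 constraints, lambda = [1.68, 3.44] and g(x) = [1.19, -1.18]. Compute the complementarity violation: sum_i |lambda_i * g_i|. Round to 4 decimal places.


KKT complementary slackness check:
lambda_1 * g_1 = 1.68 * 1.19 = 1.9992
lambda_2 * g_2 = 3.44 * -1.18 = -4.0592
Total violation = 1.9992 + 4.0592 = 6.0584


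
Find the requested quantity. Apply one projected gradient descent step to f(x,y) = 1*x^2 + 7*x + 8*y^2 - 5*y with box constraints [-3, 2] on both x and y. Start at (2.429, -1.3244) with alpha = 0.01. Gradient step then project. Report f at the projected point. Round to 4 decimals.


Step 1: Compute gradient at (2.429, -1.3244).
grad_x = 2*1*2.429 + 7 = 11.858
grad_y = 2*8*-1.3244 - 5 = -26.1904
Step 2: Gradient step.
x_raw = 2.429 - 0.01*11.858 = 2.3104
y_raw = -1.3244 - 0.01*-26.1904 = -1.0625
Step 3: Project onto [-3, 2].
x_proj = clip(2.3104) = 2.0
y_proj = clip(-1.0625) = -1.0625
Step 4: Evaluate f.
f(2.0, -1.0625) = 32.3437


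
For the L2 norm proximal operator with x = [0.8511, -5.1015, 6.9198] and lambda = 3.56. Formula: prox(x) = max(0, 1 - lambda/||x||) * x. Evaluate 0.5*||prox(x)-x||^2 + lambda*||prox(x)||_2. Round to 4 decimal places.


Step 1: Compute ||x||.
||x|| = 8.6391
Step 2: Compute scaling factor.
scale = max(0, 1 - 3.56/8.6391) = 0.5879
Step 3: prox(x) = [0.5004, -2.9993, 4.0683]
||prox(x)|| = 5.0791
Step 4: Proximal objective.
0.5*||prox-x||^2 = 6.3368
lambda*||prox|| = 18.0816
Total = 24.4182


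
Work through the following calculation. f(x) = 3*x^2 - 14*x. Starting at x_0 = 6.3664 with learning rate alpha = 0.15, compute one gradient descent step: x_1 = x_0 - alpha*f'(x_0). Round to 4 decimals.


We compute the gradient at x_0 and apply the update.
f'(x) = 6*x - 14
f'(6.3664) = 6*6.3664 - 14 = 24.1984
x_1 = 6.3664 - 0.15*24.1984 = 2.7366


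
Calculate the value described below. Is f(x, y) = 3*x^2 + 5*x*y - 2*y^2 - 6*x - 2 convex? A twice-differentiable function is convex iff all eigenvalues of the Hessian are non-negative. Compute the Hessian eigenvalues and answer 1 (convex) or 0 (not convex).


The Hessian of f(x,y) = 3*x^2 + 5*x*y - 2*y^2 - 6*x - 2 is:
H = [[6, 5], [5, -4]]
Trace = 6 - 4 = 2
Determinant = 6*-4 - (5)^2 = -49
Discriminant = (2)^2 - 4*-49 = 200.0
Eigenvalues: lambda_1 = -6.0711, lambda_2 = 8.0711
The function is not convex.

0


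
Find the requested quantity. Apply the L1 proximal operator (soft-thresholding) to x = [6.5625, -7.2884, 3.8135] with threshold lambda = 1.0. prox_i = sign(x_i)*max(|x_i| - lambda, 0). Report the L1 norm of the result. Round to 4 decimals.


Soft-thresholding with lambda = 1.0:
prox(6.5625) = sign(6.5625)*max(|6.5625| - 1.0, 0) = 5.5625
prox(-7.2884) = sign(-7.2884)*max(|-7.2884| - 1.0, 0) = -6.2884
prox(3.8135) = sign(3.8135)*max(|3.8135| - 1.0, 0) = 2.8135
prox(x) = [5.5625, -6.2884, 2.8135]
||prox(x)||_1 = 5.5625 + 6.2884 + 2.8135 = 14.6644


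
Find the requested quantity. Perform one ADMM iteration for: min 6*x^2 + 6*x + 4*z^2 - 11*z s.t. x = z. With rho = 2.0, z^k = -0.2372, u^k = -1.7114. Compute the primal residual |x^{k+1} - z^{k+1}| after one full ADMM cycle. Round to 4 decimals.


ADMM iteration with rho = 2.0, z^k = -0.2372, u^k = -1.7114
Step 1: x-update.
Minimize 6*x^2 + 6*x + (2.0/2)*(x + 0.2372 - 1.7114)^2
FOC: (2*6 + 2.0)*x = -6 + 2.0*(-0.2372 + 1.7114)
x^{k+1} = -0.218
Step 2: z-update.
Minimize 4*z^2 - 11*z + (2.0/2)*(-0.218 - z - 1.7114)^2
FOC: (2*4 + 2.0)*z = 11 + 2.0*(-0.218 - 1.7114)
z^{k+1} = 0.7141
Step 3: u-update.
u^{k+1} = -1.7114 - 0.218 - 0.7141 = -2.6435
Step 4: Primal residual = |-0.218 - 0.7141| = 0.9321


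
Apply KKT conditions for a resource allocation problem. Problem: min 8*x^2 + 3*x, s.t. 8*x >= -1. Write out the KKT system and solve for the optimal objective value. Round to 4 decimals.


Step 1: Try lambda = 0 (constraint inactive).
x_unc = -3/(2*8) = -0.1875
Check: 8*-0.1875 = -1.5 < -1 -- violated!
Step 2: Constraint must be active: 8*x = -1
x* = -1/8 = -0.125
lambda = (2*8*(-0.125) + 3)/8 = 0.125
Step 3: Compute optimal value.
f(x*) = 8*(-0.125)^2 + 3*(-0.125) = -0.25


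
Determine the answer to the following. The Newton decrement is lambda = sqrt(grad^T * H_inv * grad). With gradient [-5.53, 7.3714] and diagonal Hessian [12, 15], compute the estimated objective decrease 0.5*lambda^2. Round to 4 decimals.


Step 1: H is diagonal, so H^(-1) * g = [-0.4608, 0.4914].
Step 2: g^T H^(-1) g = sum_i g_i^2 / H_ii
  = (-5.53)^2/12 + (7.3714)^2/15
  = 2.5484 + 3.6225 = 6.1709
Step 3: Objective decrease = 0.5 * g^T H^(-1) g = 3.0855


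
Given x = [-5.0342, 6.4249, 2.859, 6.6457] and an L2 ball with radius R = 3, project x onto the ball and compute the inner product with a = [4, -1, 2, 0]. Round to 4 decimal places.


Step 1: Compute ||x|| (intermediates to 6 decimals).
||x|| = sqrt((-5.0342)^2 + 6.4249^2 + 2.859^2 + 6.6457^2) = 10.906957
Step 2: Project.
Since ||x|| > R, scale = R/||x|| = 3/10.906957 = 0.275054, proj(x) = scale * x
proj(x) = [-1.384677, 1.767194, 0.786379, 1.827926]
Step 3: Dot product.
a^T * proj(x) = 4*(-1.384677) - 1*1.767194 + 2*0.786379 + 0*1.827926 = -5.7331


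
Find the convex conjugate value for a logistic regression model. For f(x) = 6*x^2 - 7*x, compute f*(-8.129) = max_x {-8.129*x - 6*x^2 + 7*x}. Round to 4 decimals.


f*(y) = sup_x {y*x - a*x^2 - b*x} = sup_x {(y-b)*x - a*x^2}
FOC: (y - b) - 2a*x = 0 => x* = (y - b)/(2a)
x* = (-8.129 + 7)/(2*6) = -0.0941
f*(-8.129) = (y-b)^2/(4a) = (-8.129 + 7)^2/(4*6)
= 1.2746/24 = 0.0531


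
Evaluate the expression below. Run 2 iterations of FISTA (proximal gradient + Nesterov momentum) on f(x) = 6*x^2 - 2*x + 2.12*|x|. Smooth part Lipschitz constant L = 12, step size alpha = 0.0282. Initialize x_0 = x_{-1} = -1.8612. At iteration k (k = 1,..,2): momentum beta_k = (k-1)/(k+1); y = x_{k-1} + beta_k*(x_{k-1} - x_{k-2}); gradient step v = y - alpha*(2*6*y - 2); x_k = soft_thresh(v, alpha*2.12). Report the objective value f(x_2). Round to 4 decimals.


FISTA on f(x) = 6*x^2 - 2*x + 2.12*|x|
L = 12, alpha = 0.0282
Iteration 1: beta = 0.0, y = -1.8612 + 0.0*(-1.8612 + 1.8612) = -1.8612
  grad(y) = -24.3344, v = y - alpha*grad = -1.175
  prox(v) = soft_thresh(-1.175, 0.0598) = -1.1152
Iteration 2: beta = 0.3333, y = -1.1152 + 0.3333*(-1.1152 + 1.8612) = -0.8665
  grad(y) = -12.3982, v = y - alpha*grad = -0.5169
  prox(v) = soft_thresh(-0.5169, 0.0598) = -0.4571
f(x_2) = 6*(-0.4571)^2 - 2*(-0.4571) + 2.12*|-0.4571| = 3.1369


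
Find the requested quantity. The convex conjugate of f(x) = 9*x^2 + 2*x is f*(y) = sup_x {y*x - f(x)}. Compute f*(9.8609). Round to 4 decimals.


f*(y) = sup_x {y*x - a*x^2 - b*x} = sup_x {(y-b)*x - a*x^2}
FOC: (y - b) - 2a*x = 0 => x* = (y - b)/(2a)
x* = (9.8609 - 2)/(2*9) = 0.4367
f*(9.8609) = (y-b)^2/(4a) = (9.8609 - 2)^2/(4*9)
= 61.7937/36 = 1.7165


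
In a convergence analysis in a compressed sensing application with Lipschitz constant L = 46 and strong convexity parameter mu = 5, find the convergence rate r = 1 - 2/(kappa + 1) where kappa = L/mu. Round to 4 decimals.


Step 1: Compute the condition number.
kappa = L/mu = 46/5 = 9.2
Step 2: Compute the convergence rate.
r = 1 - 2/(kappa + 1) = 1 - 2*mu/(L + mu) = (L - mu)/(L + mu) = 41/51 = 0.8039


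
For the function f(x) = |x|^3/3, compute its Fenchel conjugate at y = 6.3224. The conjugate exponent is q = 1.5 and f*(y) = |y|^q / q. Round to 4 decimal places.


The conjugate exponent q satisfies 1/p + 1/q = 1.
p = 3, so q = 3/(3 - 1) = 1.5
|y|^q = 6.3224^1.5 = 15.8973
f*(6.3224) = 15.8973 / 1.5 = 10.5982


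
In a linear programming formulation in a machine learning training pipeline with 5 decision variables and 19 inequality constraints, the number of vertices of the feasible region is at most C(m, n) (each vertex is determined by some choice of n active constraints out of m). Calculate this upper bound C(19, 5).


Each vertex corresponds to some choice of n active constraints out of m, so the number of vertices is at most C(m, n) = m! / (n!(m-n)!).
m = 19, n = 5
Numerator: 19 * 18 * 17 * 16 * 15
Denominator: 5! = 120
C(19, 5) = 11628


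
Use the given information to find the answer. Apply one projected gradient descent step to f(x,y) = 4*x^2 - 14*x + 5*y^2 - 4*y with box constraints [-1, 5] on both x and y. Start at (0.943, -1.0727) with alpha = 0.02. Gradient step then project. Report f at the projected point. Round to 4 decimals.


Step 1: Compute gradient at (0.943, -1.0727).
grad_x = 2*4*0.943 - 14 = -6.456
grad_y = 2*5*-1.0727 - 4 = -14.727
Step 2: Gradient step.
x_raw = 0.943 - 0.02*-6.456 = 1.0721
y_raw = -1.0727 - 0.02*-14.727 = -0.7782
Step 3: Project onto [-1, 5].
x_proj = clip(1.0721) = 1.0721
y_proj = clip(-0.7782) = -0.7782
Step 4: Evaluate f.
f(1.0721, -0.7782) = -4.2716


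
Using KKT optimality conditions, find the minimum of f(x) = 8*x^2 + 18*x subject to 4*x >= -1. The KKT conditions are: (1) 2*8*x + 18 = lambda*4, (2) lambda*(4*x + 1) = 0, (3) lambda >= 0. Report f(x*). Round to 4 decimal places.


Step 1: Try lambda = 0 (constraint inactive).
x_unc = -18/(2*8) = -1.125
Check: 4*-1.125 = -4.5 < -1 -- violated!
Step 2: Constraint must be active: 4*x = -1
x* = -1/4 = -0.25
lambda = (2*8*(-0.25) + 18)/4 = 3.5
Step 3: Compute optimal value.
f(x*) = 8*(-0.25)^2 + 18*(-0.25) = -4.0


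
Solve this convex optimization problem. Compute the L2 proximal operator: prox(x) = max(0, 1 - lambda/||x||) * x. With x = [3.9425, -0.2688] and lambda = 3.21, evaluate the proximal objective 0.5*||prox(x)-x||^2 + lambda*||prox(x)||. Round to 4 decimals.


Step 1: Compute ||x||.
||x|| = 3.9517
Step 2: Compute scaling factor.
scale = max(0, 1 - 3.21/3.9517) = 0.1877
Step 3: prox(x) = [0.7399, -0.0504]
||prox(x)|| = 0.7417
Step 4: Proximal objective.
0.5*||prox-x||^2 = 5.1521
lambda*||prox|| = 2.3809
Total = 7.5328


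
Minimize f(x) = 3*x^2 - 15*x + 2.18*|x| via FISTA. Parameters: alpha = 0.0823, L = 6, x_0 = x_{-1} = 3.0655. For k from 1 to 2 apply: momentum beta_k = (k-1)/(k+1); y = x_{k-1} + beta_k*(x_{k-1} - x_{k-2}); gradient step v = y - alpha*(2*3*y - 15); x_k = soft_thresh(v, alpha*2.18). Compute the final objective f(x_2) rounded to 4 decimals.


FISTA on f(x) = 3*x^2 - 15*x + 2.18*|x|
L = 6, alpha = 0.0823
Iteration 1: beta = 0.0, y = 3.0655 + 0.0*(3.0655 - 3.0655) = 3.0655
  grad(y) = 3.393, v = y - alpha*grad = 2.7863
  prox(v) = soft_thresh(2.7863, 0.1794) = 2.6068
Iteration 2: beta = 0.3333, y = 2.6068 + 0.3333*(2.6068 - 3.0655) = 2.454
  grad(y) = -0.2763, v = y - alpha*grad = 2.4767
  prox(v) = soft_thresh(2.4767, 0.1794) = 2.2973
f(x_2) = 3*2.2973^2 - 15*2.2973 + 2.18*|2.2973| = -13.6186


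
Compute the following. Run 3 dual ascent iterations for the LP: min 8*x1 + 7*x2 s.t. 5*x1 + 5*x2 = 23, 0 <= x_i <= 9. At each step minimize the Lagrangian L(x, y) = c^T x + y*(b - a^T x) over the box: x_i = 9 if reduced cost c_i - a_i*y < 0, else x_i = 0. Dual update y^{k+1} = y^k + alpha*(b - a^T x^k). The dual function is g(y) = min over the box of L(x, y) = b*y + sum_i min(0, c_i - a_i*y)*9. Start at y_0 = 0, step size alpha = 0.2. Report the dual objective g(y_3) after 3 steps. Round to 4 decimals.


Dual ascent for LP: min 8*x1 + 7*x2, 5*x1 + 5*x2 = 23, 0 <= x_i <= 9
Step 1: y^k = 0.0, reduced costs: (8.0, 7.0)
  x^k = (0.0, 0.0), subgradient = b - a^T x = 23.0
  y^{k+1} = 0.0 + 0.2*23.0 = 4.6
Step 2: y^k = 4.6, reduced costs: (-15.0, -16.0)
  x^k = (9.0, 9.0), subgradient = b - a^T x = -67.0
  y^{k+1} = 4.6 + 0.2*-67.0 = -8.8
Step 3: y^k = -8.8, reduced costs: (52.0, 51.0)
  x^k = (0.0, 0.0), subgradient = b - a^T x = 23.0
  y^{k+1} = -8.8 + 0.2*23.0 = -4.2
Dual objective at y_3 = -4.2: reduced costs (29.0, 28.0), box minimizer x = (0.0, 0.0)
g(y_3) = b*y + (c1 - a1*y)*x1 + (c2 - a2*y)*x2 = 23*(-4.2) + 29.0*0.0 + 28.0*0.0 = -96.6 + 0.0 + 0.0 = -96.6


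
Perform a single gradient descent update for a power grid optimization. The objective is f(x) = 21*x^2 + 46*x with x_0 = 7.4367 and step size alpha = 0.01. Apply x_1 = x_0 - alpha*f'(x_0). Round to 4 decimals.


We compute the gradient at x_0 and apply the update.
f'(x) = 42*x + 46
f'(7.4367) = 42*7.4367 + 46 = 358.3414
x_1 = 7.4367 - 0.01*358.3414 = 3.8533


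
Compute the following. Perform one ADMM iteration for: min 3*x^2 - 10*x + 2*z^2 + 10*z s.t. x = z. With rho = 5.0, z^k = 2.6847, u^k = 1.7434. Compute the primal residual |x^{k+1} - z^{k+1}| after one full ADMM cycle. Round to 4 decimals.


ADMM iteration with rho = 5.0, z^k = 2.6847, u^k = 1.7434
Step 1: x-update.
Minimize 3*x^2 - 10*x + (5.0/2)*(x - 2.6847 + 1.7434)^2
FOC: (2*3 + 5.0)*x = 10 + 5.0*(2.6847 - 1.7434)
x^{k+1} = 1.337
Step 2: z-update.
Minimize 2*z^2 + 10*z + (5.0/2)*(1.337 - z + 1.7434)^2
FOC: (2*2 + 5.0)*z = -10 + 5.0*(1.337 + 1.7434)
z^{k+1} = 0.6002
Step 3: u-update.
u^{k+1} = 1.7434 + 1.337 - 0.6002 = 2.4802
Step 4: Primal residual = |1.337 - 0.6002| = 0.7368


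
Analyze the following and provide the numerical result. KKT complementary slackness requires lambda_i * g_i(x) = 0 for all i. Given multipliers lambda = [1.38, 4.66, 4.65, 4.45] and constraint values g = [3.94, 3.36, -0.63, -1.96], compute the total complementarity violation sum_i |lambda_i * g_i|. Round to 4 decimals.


KKT complementary slackness check:
lambda_1 * g_1 = 1.38 * 3.94 = 5.4372
lambda_2 * g_2 = 4.66 * 3.36 = 15.6576
lambda_3 * g_3 = 4.65 * -0.63 = -2.9295
lambda_4 * g_4 = 4.45 * -1.96 = -8.722
Total violation = 5.4372 + 15.6576 + 2.9295 + 8.722 = 32.7463


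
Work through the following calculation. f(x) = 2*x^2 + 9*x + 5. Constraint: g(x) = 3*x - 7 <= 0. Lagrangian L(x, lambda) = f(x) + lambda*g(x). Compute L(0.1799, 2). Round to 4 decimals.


Step 1: Evaluate f(x).
f(0.1799) = 2*0.1799^2 + 9*0.1799 + 5 = 6.6838
Step 2: Evaluate g(x).
g(0.1799) = 3*0.1799 - 7 = -6.4603
Step 3: Compute Lagrangian.
L = 6.6838 + 2*-6.4603 = -6.2368


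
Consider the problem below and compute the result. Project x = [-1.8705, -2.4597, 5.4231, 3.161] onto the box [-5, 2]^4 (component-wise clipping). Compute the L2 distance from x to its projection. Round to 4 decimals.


Project each component onto [-5, 2].
clip(-1.8705) = -1.8705, clip(-2.4597) = -2.4597, clip(5.4231) = 2.0, clip(3.161) = 2.0
Projection = [-1.8705, -2.4597, 2.0, 2.0]
Squared diffs: [0.0, 0.0, 11.7176, 1.3479]
Distance = sqrt(13.0655) = 3.6146


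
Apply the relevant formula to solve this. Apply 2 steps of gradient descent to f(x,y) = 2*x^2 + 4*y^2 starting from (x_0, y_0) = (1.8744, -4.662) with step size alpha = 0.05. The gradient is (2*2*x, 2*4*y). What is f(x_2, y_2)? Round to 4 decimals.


Gradient descent on f(x,y) = 2*x^2 + 4*y^2.
Starting point: (1.8744, -4.662), alpha = 0.05
Step 1: grad_x = 2*2*1.8744 = 7.4976, grad_y = 2*4*-4.662 = -37.296
  x_1 = 1.8744 - 0.05*7.4976 = 1.4995
  y_1 = -4.662 - 0.05*-37.296 = -2.7972
Step 2: grad_x = 2*2*1.4995 = 5.9981, grad_y = 2*4*-2.7972 = -22.3776
  x_2 = 1.4995 - 0.05*5.9981 = 1.1996
  y_2 = -2.7972 - 0.05*-22.3776 = -1.6783
f(1.1996, -1.6783) = 2*1.1996^2 + 4*(-1.6783)^2 = 14.1452


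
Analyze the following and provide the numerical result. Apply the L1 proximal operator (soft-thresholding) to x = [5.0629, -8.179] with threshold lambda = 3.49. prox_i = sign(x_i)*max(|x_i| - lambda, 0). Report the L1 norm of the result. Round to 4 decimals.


Soft-thresholding with lambda = 3.49:
prox(5.0629) = sign(5.0629)*max(|5.0629| - 3.49, 0) = 1.5729
prox(-8.179) = sign(-8.179)*max(|-8.179| - 3.49, 0) = -4.689
prox(x) = [1.5729, -4.689]
||prox(x)||_1 = 1.5729 + 4.689 = 6.2619


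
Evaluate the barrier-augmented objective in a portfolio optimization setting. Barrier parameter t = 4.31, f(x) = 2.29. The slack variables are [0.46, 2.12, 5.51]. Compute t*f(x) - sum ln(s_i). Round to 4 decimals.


Step 1: Compute log-barrier.
ln values: [-0.7765, 0.7514, 1.7066]
phi = -(-0.7765 + 0.7514 + 1.7066) = -1.6815
Step 2: Compute augmented objective.
t*f(x) = 4.31*2.29 = 9.8699
Total = 9.8699 - 1.6815 = 8.1884


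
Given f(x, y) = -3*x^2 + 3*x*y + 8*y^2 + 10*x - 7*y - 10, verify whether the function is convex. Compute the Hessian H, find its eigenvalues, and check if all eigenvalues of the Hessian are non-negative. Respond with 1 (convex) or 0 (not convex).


The Hessian of f(x,y) = -3*x^2 + 3*x*y + 8*y^2 + 10*x - 7*y - 10 is:
H = [[-6, 3], [3, 16]]
Trace = -6 + 16 = 10
Determinant = -6*16 - (3)^2 = -105
Discriminant = (10)^2 - 4*-105 = 520.0
Eigenvalues: lambda_1 = -6.4018, lambda_2 = 16.4018
The function is not convex.

0


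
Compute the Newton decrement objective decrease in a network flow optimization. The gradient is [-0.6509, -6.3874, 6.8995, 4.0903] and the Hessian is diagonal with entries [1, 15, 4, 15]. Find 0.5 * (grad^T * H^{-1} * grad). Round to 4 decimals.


Step 1: H is diagonal, so H^(-1) * g = [-0.6509, -0.4258, 1.7249, 0.2727].
Step 2: g^T H^(-1) g = sum_i g_i^2 / H_ii
  = (-0.6509)^2/1 + (-6.3874)^2/15 + (6.8995)^2/4 + (4.0903)^2/15
  = 0.4237 + 2.7199 + 11.9008 + 1.1154 = 16.1597
Step 3: Objective decrease = 0.5 * g^T H^(-1) g = 8.0799


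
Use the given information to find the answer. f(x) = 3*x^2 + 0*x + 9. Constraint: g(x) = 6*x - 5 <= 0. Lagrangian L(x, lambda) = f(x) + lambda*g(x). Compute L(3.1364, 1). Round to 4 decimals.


Step 1: Evaluate f(x).
f(3.1364) = 3*3.1364^2 + 0*3.1364 + 9 = 38.511
Step 2: Evaluate g(x).
g(3.1364) = 6*3.1364 - 5 = 13.8184
Step 3: Compute Lagrangian.
L = 38.511 + 1*13.8184 = 52.3294


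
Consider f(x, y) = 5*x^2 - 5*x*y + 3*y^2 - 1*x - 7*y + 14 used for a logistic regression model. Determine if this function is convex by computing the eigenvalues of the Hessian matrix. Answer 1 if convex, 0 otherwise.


The Hessian of f(x,y) = 5*x^2 - 5*x*y + 3*y^2 - 1*x - 7*y + 14 is:
H = [[10, -5], [-5, 6]]
Trace = 10 + 6 = 16
Determinant = 10*6 - (-5)^2 = 35
Discriminant = (16)^2 - 4*35 = 116.0
Eigenvalues: lambda_1 = 2.6148, lambda_2 = 13.3852
The function is convex.

1


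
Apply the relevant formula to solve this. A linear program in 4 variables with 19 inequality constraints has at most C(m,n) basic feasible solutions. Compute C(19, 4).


Each vertex corresponds to some choice of n active constraints out of m, so the number of vertices is at most C(m, n) = m! / (n!(m-n)!).
m = 19, n = 4
Numerator: 19 * 18 * 17 * 16
Denominator: 4! = 24
C(19, 4) = 3876


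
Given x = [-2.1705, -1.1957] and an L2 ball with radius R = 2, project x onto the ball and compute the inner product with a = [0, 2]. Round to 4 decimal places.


Step 1: Compute ||x|| (intermediates to 6 decimals).
||x|| = sqrt((-2.1705)^2 + (-1.1957)^2) = 2.478057
Step 2: Project.
Since ||x|| > R, scale = R/||x|| = 2/2.478057 = 0.807084, proj(x) = scale * x
proj(x) = [-1.751776, -0.96503]
Step 3: Dot product.
a^T * proj(x) = 0*(-1.751776) + 2*(-0.96503) = -1.9301


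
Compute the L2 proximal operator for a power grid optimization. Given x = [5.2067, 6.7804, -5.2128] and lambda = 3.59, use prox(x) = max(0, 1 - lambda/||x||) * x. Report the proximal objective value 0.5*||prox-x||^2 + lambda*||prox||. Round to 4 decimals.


Step 1: Compute ||x||.
||x|| = 10.0128
Step 2: Compute scaling factor.
scale = max(0, 1 - 3.59/10.0128) = 0.6415
Step 3: prox(x) = [3.3399, 4.3494, -3.3438]
||prox(x)|| = 6.4228
Step 4: Proximal objective.
0.5*||prox-x||^2 = 6.4441
lambda*||prox|| = 23.0579
Total = 29.502


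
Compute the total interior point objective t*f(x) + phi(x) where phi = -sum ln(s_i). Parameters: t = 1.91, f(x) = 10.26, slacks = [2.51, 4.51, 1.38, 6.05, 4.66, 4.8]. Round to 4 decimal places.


Step 1: Compute log-barrier.
ln values: [0.9203, 1.5063, 0.3221, 1.8001, 1.539, 1.5686]
phi = -(0.9203 + 1.5063 + 0.3221 + 1.8001 + 1.539 + 1.5686) = -7.6564
Step 2: Compute augmented objective.
t*f(x) = 1.91*10.26 = 19.5966
Total = 19.5966 - 7.6564 = 11.9402


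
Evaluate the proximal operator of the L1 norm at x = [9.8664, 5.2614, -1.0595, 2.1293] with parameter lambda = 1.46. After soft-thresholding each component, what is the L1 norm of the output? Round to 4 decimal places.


Soft-thresholding with lambda = 1.46:
prox(9.8664) = sign(9.8664)*max(|9.8664| - 1.46, 0) = 8.4064
prox(5.2614) = sign(5.2614)*max(|5.2614| - 1.46, 0) = 3.8014
prox(-1.0595) = sign(-1.0595)*max(|-1.0595| - 1.46, 0) = 0.0
prox(2.1293) = sign(2.1293)*max(|2.1293| - 1.46, 0) = 0.6693
prox(x) = [8.4064, 3.8014, 0.0, 0.6693]
||prox(x)||_1 = 8.4064 + 3.8014 + 0.0 + 0.6693 = 12.8771


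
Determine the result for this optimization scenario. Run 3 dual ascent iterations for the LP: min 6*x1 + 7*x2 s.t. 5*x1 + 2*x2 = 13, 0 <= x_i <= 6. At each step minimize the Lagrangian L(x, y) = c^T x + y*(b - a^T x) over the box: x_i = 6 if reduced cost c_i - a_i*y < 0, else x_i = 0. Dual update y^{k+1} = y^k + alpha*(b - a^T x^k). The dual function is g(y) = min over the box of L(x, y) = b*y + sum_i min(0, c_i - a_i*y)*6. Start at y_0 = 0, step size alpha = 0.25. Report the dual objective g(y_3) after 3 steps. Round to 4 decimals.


Dual ascent for LP: min 6*x1 + 7*x2, 5*x1 + 2*x2 = 13, 0 <= x_i <= 6
Step 1: y^k = 0.0, reduced costs: (6.0, 7.0)
  x^k = (0.0, 0.0), subgradient = b - a^T x = 13.0
  y^{k+1} = 0.0 + 0.25*13.0 = 3.25
Step 2: y^k = 3.25, reduced costs: (-10.25, 0.5)
  x^k = (6.0, 0.0), subgradient = b - a^T x = -17.0
  y^{k+1} = 3.25 + 0.25*-17.0 = -1.0
Step 3: y^k = -1.0, reduced costs: (11.0, 9.0)
  x^k = (0.0, 0.0), subgradient = b - a^T x = 13.0
  y^{k+1} = -1.0 + 0.25*13.0 = 2.25
Dual objective at y_3 = 2.25: reduced costs (-5.25, 2.5), box minimizer x = (6.0, 0.0)
g(y_3) = b*y + (c1 - a1*y)*x1 + (c2 - a2*y)*x2 = 13*2.25 + (-5.25)*6.0 + 2.5*0.0 = 29.25 - 31.5 + 0.0 = -2.25
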